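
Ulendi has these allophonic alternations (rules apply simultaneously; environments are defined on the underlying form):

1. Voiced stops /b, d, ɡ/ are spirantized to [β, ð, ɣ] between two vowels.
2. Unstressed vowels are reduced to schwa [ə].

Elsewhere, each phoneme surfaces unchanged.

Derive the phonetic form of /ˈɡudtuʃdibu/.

/ɡ/ (word-initial): rule 1 targets it, but not between two vowels → unchanged [ɡ].
/u/ (between /ɡ/ and /d/) fails the environment for rule 2, so it stays [u].
/d/ (between /u/ and /t/) is in the target of rule 1 but the environment (between two vowels) is not met → [d].
/t/ (between /d/ and /u/): no rule targets it → [t].
/u/ (between /t/ and /ʃ/): in an unstressed syllable, so rule 2 applies → [ə].
/ʃ/ (between /u/ and /d/) is unaffected → [ʃ].
/d/ (between /ʃ/ and /i/) fails the environment for rule 1, so it stays [d].
/i/ (between /d/ and /b/): in an unstressed syllable, so rule 2 applies → [ə].
/b/ meets the environment for rule 1 (between two vowels) → [β].
/u/ (word-final) occurs in an unstressed syllable → [ə] by rule 2.

[ˈɡudtəʃdəβə]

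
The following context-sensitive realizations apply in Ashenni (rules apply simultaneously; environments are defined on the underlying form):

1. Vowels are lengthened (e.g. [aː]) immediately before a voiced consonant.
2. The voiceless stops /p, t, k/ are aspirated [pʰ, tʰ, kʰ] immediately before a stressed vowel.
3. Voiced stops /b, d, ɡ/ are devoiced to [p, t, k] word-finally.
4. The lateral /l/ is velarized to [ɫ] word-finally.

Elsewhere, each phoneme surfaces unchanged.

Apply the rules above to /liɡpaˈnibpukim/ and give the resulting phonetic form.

[liːɡpaːˈniːbpukiːm]

/l/ (word-initial) fails the environment for rule 4, so it stays [l].
/i/ — between /l/ and /ɡ/, before a voiced consonant — surfaces as [iː] (rule 1).
/ɡ/ (between /i/ and /p/) fails the environment for rule 3, so it stays [ɡ].
/p/ — between /ɡ/ and /a/; rule 2 does not apply here → [p].
Rule 1 applies to /a/ (between /p/ and /n/: before a voiced consonant) → [aː].
Rule 1 applies to /i/ (between /n/ and /b/: before a voiced consonant) → [iː].
/b/ (between /i/ and /p/): rule 3 targets it, but not word-finally → unchanged [b].
/p/ (between /b/ and /u/) is in the target of rule 2 but the environment (immediately before a stressed vowel) is not met → [p].
/u/ (between /p/ and /k/): rule 1 targets it, but not before a voiced consonant → unchanged [u].
/k/ — between /u/ and /i/; rule 2 does not apply here → [k].
/i/ — between /k/ and /m/, before a voiced consonant — surfaces as [iː] (rule 1).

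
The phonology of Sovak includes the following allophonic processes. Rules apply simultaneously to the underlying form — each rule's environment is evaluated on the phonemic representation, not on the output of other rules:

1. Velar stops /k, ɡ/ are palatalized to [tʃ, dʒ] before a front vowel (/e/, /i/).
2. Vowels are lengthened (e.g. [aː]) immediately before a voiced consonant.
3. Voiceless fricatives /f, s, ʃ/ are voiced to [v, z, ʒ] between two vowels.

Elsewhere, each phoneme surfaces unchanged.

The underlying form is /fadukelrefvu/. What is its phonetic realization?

[faːdutʃeːlrefvu]

/f/ (word-initial) fails the environment for rule 3, so it stays [f].
Rule 2 applies to /a/ (between /f/ and /d/: before a voiced consonant) → [aː].
/d/ (between /a/ and /u/): no rule targets it → [d].
/u/ (between /d/ and /k/) is in the target of rule 2 but the environment (before a voiced consonant) is not met → [u].
/k/ (between /u/ and /e/) occurs before a front vowel → [tʃ] by rule 1.
/e/ — between /k/ and /l/, before a voiced consonant — surfaces as [eː] (rule 2).
/l/ stays [l].
/r/ (between /l/ and /e/) is unaffected → [r].
/e/ (between /r/ and /f/) fails the environment for rule 2, so it stays [e].
/f/ (between /e/ and /v/) fails the environment for rule 3, so it stays [f].
/v/ (between /f/ and /u/) is unaffected → [v].
/u/ (word-final): rule 2 targets it, but not before a voiced consonant → unchanged [u].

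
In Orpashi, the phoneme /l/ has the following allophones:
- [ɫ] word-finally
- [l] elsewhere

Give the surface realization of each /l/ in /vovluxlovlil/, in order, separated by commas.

[l], [l], [l], [ɫ]

Occurrence 1 (position 4): no conditioning environment matches → elsewhere allophone [l].
Occurrence 2 (position 7): no conditioning environment matches → elsewhere allophone [l].
Occurrence 3 (position 10): no conditioning environment matches → elsewhere allophone [l].
Occurrence 4 (position 12): word-finally → [ɫ].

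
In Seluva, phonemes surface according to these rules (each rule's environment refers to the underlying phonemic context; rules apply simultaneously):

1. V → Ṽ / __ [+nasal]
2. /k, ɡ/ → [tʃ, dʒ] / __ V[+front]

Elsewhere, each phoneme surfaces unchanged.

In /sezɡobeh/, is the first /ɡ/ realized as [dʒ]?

No

/ɡ/ (between /z/ and /o/) fails the environment for rule 2, so it stays [ɡ].
The actual realization is [ɡ], not [dʒ].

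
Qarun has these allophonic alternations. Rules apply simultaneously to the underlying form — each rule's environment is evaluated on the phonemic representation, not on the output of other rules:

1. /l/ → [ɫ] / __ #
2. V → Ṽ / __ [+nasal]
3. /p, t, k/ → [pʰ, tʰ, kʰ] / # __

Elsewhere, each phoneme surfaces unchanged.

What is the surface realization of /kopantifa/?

[kʰopãntifa]

/k/ — word-initial, word-initially — surfaces as [kʰ] (rule 3).
/o/ (between /k/ and /p/) fails the environment for rule 2, so it stays [o].
/p/ (between /o/ and /a/) is in the target of rule 3 but the environment (word-initially) is not met → [p].
/a/ meets the environment for rule 2 (before a nasal consonant) → [ã].
/n/ (between /a/ and /t/) is unaffected → [n].
/t/ (between /n/ and /i/): rule 3 targets it, but not word-initially → unchanged [t].
/i/ (between /t/ and /f/) is in the target of rule 2 but the environment (before a nasal consonant) is not met → [i].
/f/ (between /i/ and /a/): no rule targets it → [f].
/a/ (word-final): rule 2 targets it, but not before a nasal consonant → unchanged [a].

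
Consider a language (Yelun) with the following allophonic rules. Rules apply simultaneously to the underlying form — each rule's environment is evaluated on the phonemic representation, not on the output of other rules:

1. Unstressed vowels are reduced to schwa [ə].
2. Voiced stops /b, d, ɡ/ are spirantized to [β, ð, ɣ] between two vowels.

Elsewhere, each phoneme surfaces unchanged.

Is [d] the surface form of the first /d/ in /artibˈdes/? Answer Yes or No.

/d/ (between /b/ and /e/) fails the environment for rule 2, so it stays [d].
The actual realization is [d], which matches [d].

Yes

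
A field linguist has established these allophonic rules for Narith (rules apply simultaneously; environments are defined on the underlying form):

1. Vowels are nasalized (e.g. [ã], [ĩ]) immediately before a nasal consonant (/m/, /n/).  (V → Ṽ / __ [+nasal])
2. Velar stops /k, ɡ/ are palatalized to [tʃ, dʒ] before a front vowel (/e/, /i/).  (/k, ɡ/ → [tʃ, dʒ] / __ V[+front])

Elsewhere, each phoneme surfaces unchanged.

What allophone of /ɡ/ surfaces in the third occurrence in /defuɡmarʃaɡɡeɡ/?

[dʒ]

/ɡ/ (between /ɡ/ and /e/) occurs before a front vowel → [dʒ] by rule 2.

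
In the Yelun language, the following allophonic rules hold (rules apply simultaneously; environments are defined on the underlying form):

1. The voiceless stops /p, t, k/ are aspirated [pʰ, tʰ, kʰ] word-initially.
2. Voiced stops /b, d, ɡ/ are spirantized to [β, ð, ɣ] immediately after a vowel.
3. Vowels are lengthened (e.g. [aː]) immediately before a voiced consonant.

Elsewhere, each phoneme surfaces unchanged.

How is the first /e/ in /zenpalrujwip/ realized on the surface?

[eː]

/e/ meets the environment for rule 3 (before a voiced consonant) → [eː].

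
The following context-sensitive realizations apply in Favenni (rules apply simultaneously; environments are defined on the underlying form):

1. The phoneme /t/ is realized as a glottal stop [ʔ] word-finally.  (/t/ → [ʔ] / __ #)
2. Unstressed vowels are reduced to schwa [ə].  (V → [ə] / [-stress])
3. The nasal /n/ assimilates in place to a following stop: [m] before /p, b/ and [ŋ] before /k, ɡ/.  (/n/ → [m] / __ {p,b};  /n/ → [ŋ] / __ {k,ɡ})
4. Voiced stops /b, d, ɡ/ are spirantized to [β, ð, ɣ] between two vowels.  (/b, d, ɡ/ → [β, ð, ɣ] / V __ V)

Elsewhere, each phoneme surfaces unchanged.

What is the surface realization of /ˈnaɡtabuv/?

/n/ (word-initial) fails the environment for rule 3, so it stays [n].
/a/ — between /n/ and /ɡ/; rule 2 does not apply here → [a].
/ɡ/ (between /a/ and /t/) fails the environment for rule 4, so it stays [ɡ].
/t/ (between /ɡ/ and /a/): rule 1 targets it, but not word-finally → unchanged [t].
/a/ — between /t/ and /b/, in an unstressed syllable — surfaces as [ə] (rule 2).
/b/ meets the environment for rule 4 (between two vowels) → [β].
/u/ (between /b/ and /v/) occurs in an unstressed syllable → [ə] by rule 2.
/v/ (word-final): no rule targets it → [v].

[ˈnaɡtəβəv]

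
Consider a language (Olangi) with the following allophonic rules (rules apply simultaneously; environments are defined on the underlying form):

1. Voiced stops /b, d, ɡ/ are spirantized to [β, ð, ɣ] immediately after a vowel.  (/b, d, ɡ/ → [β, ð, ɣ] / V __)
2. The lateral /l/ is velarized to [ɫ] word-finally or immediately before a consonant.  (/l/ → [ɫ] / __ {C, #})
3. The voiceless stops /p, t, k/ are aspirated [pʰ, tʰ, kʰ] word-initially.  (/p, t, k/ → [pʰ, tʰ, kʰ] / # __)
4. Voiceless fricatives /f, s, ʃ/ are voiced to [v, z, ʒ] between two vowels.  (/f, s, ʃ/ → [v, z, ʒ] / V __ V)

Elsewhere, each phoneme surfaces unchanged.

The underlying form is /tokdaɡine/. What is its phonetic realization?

/t/ (word-initial): word-initially, so rule 3 applies → [tʰ].
/k/ (between /o/ and /d/) fails the environment for rule 3, so it stays [k].
/d/ (between /k/ and /a/): rule 1 targets it, but not immediately after a vowel → unchanged [d].
/ɡ/ — between /a/ and /i/, immediately after a vowel — surfaces as [ɣ] (rule 1).

[tʰokdaɣine]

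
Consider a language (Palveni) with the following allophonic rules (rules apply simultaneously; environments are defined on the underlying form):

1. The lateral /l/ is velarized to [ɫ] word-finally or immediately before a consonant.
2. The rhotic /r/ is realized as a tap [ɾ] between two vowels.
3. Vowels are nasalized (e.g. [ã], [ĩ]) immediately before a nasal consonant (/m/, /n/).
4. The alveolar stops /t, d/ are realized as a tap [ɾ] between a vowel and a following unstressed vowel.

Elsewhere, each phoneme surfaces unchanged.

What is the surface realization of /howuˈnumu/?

[howũˈnũmu]

/h/ (word-initial) is unaffected → [h].
/o/ (between /h/ and /w/) fails the environment for rule 3, so it stays [o].
/w/ stays [w].
/u/ (between /w/ and /n/): before a nasal consonant, so rule 3 applies → [ũ].
/n/ (between /u/ and /u/): no rule targets it → [n].
Rule 3 applies to /u/ (between /n/ and /m/: before a nasal consonant) → [ũ].
/m/ stays [m].
/u/ (word-final) is in the target of rule 3 but the environment (before a nasal consonant) is not met → [u].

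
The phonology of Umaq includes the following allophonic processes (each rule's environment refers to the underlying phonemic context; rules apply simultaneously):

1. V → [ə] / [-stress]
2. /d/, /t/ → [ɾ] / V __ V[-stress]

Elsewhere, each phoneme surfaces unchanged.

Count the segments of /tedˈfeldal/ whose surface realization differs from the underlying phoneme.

Segments that undergo a rule: /e/ → [ə] (rule 1); /a/ → [ə] (rule 1).
All other segments surface unchanged.

2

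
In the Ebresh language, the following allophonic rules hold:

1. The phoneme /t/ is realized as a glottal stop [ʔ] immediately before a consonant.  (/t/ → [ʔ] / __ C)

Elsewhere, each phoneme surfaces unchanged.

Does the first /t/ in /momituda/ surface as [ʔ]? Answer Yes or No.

No

/t/ (between /i/ and /u/): rule 1 targets it, but not immediately before a consonant → unchanged [t].
The actual realization is [t], not [ʔ].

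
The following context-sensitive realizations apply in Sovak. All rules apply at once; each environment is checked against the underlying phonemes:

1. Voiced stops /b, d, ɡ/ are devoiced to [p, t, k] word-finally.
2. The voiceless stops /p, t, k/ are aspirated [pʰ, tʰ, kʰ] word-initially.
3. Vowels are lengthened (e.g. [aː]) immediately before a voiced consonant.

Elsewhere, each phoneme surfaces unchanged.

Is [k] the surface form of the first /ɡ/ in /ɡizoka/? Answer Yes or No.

No

/ɡ/ (word-initial) is in the target of rule 1 but the environment (word-finally) is not met → [ɡ].
The actual realization is [ɡ], not [k].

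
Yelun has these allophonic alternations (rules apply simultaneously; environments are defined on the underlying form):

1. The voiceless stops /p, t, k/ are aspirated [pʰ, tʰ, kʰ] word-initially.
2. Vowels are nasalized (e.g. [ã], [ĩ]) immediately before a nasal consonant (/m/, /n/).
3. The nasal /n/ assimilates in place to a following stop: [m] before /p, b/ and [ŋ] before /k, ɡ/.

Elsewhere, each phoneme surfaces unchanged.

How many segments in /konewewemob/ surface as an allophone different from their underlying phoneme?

3

Segments that undergo a rule: /k/ → [kʰ] (rule 1); /o/ → [õ] (rule 2); /e/ → [ẽ] (rule 2).
All other segments surface unchanged.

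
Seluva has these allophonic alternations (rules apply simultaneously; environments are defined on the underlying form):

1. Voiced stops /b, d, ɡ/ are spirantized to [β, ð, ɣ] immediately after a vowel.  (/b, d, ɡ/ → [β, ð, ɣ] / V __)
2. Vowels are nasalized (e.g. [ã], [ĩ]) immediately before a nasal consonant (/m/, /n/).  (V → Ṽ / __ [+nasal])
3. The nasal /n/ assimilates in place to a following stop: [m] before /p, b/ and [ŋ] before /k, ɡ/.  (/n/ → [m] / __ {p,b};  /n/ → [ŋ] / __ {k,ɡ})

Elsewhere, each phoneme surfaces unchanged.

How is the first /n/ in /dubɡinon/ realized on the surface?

[n]

/n/ — between /i/ and /o/; rule 3 does not apply here → [n].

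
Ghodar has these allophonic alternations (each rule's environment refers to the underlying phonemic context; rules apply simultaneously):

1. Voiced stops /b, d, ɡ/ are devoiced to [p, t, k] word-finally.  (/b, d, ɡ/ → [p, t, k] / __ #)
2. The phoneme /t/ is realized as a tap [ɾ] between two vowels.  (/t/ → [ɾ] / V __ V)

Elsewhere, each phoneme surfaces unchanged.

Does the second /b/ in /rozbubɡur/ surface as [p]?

No

/b/ — between /u/ and /ɡ/; rule 1 does not apply here → [b].
The actual realization is [b], not [p].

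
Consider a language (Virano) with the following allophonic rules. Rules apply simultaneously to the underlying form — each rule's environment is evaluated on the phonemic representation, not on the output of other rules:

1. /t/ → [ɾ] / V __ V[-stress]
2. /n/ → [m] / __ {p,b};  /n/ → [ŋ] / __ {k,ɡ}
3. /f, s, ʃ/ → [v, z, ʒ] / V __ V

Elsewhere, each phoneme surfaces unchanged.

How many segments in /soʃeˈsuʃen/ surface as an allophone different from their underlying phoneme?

3

Segments that undergo a rule: /ʃ/ → [ʒ] (rule 3); /s/ → [z] (rule 3); /ʃ/ → [ʒ] (rule 3).
All other segments surface unchanged.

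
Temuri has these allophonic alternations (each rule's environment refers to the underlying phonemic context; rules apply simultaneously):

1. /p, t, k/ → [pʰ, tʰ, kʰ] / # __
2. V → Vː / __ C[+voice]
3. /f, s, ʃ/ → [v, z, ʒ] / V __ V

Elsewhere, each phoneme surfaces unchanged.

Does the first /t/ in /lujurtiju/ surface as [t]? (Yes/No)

/t/ (between /r/ and /i/): rule 1 targets it, but not word-initially → unchanged [t].
The actual realization is [t], which matches [t].

Yes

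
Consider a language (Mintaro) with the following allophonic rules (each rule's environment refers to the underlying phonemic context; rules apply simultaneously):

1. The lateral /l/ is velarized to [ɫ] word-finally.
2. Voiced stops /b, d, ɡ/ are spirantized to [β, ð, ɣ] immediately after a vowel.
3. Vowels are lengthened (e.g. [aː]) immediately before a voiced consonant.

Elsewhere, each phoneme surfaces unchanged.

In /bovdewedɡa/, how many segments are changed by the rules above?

Segments that undergo a rule: /o/ → [oː] (rule 3); /e/ → [eː] (rule 3); /e/ → [eː] (rule 3); /d/ → [ð] (rule 2).
All other segments surface unchanged.

4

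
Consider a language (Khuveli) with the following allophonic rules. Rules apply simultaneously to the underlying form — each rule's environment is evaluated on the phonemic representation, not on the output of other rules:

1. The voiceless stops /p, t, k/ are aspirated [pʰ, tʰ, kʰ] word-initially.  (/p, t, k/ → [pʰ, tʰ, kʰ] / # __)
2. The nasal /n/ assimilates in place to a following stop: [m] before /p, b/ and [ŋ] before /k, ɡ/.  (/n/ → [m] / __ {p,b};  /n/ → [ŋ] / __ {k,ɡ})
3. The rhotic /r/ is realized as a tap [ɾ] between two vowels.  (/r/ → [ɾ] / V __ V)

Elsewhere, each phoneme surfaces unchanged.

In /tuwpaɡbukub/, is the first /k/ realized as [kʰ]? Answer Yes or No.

/k/ (between /u/ and /u/): rule 1 targets it, but not word-initially → unchanged [k].
The actual realization is [k], not [kʰ].

No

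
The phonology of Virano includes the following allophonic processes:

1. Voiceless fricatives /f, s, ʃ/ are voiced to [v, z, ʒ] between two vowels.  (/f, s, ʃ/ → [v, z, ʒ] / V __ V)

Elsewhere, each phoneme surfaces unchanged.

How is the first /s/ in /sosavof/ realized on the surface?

/s/ (word-initial): rule 1 targets it, but not between two vowels → unchanged [s].

[s]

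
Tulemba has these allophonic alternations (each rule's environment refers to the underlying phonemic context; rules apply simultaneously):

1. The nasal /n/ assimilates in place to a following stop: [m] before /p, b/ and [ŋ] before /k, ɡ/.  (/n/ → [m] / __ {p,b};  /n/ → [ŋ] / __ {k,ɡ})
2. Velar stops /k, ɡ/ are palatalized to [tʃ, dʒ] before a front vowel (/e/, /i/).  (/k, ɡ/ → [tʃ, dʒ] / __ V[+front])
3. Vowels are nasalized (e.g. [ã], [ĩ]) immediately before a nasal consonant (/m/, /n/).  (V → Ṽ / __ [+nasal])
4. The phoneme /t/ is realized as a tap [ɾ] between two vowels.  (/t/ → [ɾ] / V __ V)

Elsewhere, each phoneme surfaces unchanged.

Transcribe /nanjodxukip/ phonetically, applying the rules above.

/n/ — word-initial; rule 1 does not apply here → [n].
/a/ meets the environment for rule 3 (before a nasal consonant) → [ã].
/n/ (between /a/ and /j/) is in the target of rule 1 but the environment (before a labial or velar stop) is not met → [n].
/j/ (between /n/ and /o/): no rule targets it → [j].
/o/ (between /j/ and /d/) fails the environment for rule 3, so it stays [o].
/d/ stays [d].
/x/ — not in any rule's target class → [x].
/u/ (between /x/ and /k/) fails the environment for rule 3, so it stays [u].
/k/ — between /u/ and /i/, before a front vowel — surfaces as [tʃ] (rule 2).
/i/ (between /k/ and /p/) is in the target of rule 3 but the environment (before a nasal consonant) is not met → [i].
/p/ (word-final) is unaffected → [p].

[nãnjodxutʃip]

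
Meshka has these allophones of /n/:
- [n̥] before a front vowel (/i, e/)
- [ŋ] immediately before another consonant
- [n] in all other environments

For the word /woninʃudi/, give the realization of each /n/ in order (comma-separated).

[n̥], [ŋ]

Occurrence 1 (position 3): before a front vowel (/i, e/) → [n̥].
Occurrence 2 (position 5): immediately before another consonant → [ŋ].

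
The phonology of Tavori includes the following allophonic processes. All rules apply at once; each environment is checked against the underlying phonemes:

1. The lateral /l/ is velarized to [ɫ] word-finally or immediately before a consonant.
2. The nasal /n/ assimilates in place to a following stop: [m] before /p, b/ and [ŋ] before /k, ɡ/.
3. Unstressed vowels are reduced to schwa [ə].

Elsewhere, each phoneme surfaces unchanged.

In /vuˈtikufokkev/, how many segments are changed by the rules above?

Segments that undergo a rule: /u/ → [ə] (rule 3); /u/ → [ə] (rule 3); /o/ → [ə] (rule 3); /e/ → [ə] (rule 3).
All other segments surface unchanged.

4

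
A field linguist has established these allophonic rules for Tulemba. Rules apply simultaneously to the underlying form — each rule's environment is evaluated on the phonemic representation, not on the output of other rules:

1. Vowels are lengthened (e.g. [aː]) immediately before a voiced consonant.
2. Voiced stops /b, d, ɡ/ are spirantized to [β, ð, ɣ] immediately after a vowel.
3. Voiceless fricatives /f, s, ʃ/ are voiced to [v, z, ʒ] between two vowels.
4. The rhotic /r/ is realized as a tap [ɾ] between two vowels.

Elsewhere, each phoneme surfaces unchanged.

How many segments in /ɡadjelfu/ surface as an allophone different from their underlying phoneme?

Segments that undergo a rule: /a/ → [aː] (rule 1); /d/ → [ð] (rule 2); /e/ → [eː] (rule 1).
All other segments surface unchanged.

3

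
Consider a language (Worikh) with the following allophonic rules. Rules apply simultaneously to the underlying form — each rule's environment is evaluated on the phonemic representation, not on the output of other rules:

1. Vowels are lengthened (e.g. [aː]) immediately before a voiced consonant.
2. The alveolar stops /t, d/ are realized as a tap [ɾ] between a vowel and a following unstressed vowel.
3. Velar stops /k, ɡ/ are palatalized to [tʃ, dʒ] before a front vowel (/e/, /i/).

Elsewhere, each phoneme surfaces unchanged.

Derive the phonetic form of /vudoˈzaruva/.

[vuːɾoːˈzaːruːva]

/v/ (word-initial): no rule targets it → [v].
/u/ — between /v/ and /d/, before a voiced consonant — surfaces as [uː] (rule 1).
/d/ — between /u/ and /o/, between a vowel and a following unstressed vowel — surfaces as [ɾ] (rule 2).
/o/ (between /d/ and /z/): before a voiced consonant, so rule 1 applies → [oː].
/z/ (between /o/ and /a/) is unaffected → [z].
/a/ — between /z/ and /r/, before a voiced consonant — surfaces as [aː] (rule 1).
/r/ stays [r].
/u/ meets the environment for rule 1 (before a voiced consonant) → [uː].
/v/ (between /u/ and /a/): no rule targets it → [v].
/a/ (word-final) fails the environment for rule 1, so it stays [a].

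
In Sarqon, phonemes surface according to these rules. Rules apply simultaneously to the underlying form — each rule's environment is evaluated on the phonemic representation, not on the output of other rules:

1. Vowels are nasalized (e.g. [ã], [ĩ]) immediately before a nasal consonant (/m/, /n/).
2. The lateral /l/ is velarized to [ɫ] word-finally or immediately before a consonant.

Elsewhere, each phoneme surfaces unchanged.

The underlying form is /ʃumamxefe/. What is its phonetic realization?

[ʃũmãmxefe]

/ʃ/ stays [ʃ].
/u/ (between /ʃ/ and /m/) occurs before a nasal consonant → [ũ] by rule 1.
/m/ — not in any rule's target class → [m].
Rule 1 applies to /a/ (between /m/ and /m/: before a nasal consonant) → [ã].
/m/ — not in any rule's target class → [m].
/x/ (between /m/ and /e/): no rule targets it → [x].
/e/ (between /x/ and /f/) fails the environment for rule 1, so it stays [e].
/f/ — not in any rule's target class → [f].
/e/ (word-final) is in the target of rule 1 but the environment (before a nasal consonant) is not met → [e].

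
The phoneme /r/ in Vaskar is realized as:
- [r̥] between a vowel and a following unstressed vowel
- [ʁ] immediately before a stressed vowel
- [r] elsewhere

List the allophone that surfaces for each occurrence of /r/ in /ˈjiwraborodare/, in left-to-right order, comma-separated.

[r], [r̥], [r̥]

Occurrence 1 (position 4): no conditioning environment matches → elsewhere allophone [r].
Occurrence 2 (position 8): between a vowel and a following unstressed vowel → [r̥].
Occurrence 3 (position 12): between a vowel and a following unstressed vowel → [r̥].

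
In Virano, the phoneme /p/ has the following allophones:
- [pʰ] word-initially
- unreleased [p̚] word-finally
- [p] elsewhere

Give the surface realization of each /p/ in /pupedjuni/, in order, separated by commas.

Occurrence 1 (position 1): word-initially → [pʰ].
Occurrence 2 (position 3): no conditioning environment matches → elsewhere allophone [p].

[pʰ], [p]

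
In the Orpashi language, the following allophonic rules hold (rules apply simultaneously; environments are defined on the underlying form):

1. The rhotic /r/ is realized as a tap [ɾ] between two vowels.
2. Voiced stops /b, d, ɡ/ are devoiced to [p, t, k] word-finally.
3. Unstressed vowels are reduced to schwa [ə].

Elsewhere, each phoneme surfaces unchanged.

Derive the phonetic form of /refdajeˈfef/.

[rəfdəjəˈfef]

/r/ — word-initial; rule 1 does not apply here → [r].
/e/ (between /r/ and /f/) occurs in an unstressed syllable → [ə] by rule 3.
/f/ (between /e/ and /d/) is unaffected → [f].
/d/ (between /f/ and /a/) fails the environment for rule 2, so it stays [d].
/a/ — between /d/ and /j/, in an unstressed syllable — surfaces as [ə] (rule 3).
/j/ stays [j].
/e/ — between /j/ and /f/, in an unstressed syllable — surfaces as [ə] (rule 3).
/f/ (between /e/ and /e/) is unaffected → [f].
/e/ (between /f/ and /f/) fails the environment for rule 3, so it stays [e].
/f/ — not in any rule's target class → [f].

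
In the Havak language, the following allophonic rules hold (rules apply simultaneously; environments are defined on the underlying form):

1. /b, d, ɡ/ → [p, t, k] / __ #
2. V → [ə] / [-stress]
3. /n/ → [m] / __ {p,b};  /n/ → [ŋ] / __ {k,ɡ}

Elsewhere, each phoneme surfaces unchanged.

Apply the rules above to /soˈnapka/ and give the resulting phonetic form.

[səˈnapkə]

/s/ (word-initial): no rule targets it → [s].
Rule 2 applies to /o/ (between /s/ and /n/: in an unstressed syllable) → [ə].
/n/ (between /o/ and /a/): rule 3 targets it, but not before a labial or velar stop → unchanged [n].
/a/ (between /n/ and /p/) fails the environment for rule 2, so it stays [a].
/p/ — not in any rule's target class → [p].
/k/ — not in any rule's target class → [k].
Rule 2 applies to /a/ (word-final: in an unstressed syllable) → [ə].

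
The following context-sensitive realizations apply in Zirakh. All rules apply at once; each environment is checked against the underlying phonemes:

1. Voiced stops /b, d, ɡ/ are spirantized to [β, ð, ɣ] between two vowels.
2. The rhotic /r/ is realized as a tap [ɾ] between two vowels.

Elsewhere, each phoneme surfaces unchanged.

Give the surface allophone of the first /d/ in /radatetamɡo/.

Rule 1 applies to /d/ (between /a/ and /a/: between two vowels) → [ð].

[ð]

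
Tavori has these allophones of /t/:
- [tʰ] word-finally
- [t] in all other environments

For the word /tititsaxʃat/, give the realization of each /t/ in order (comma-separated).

[t], [t], [t], [tʰ]

Occurrence 1 (position 1): no conditioning environment matches → elsewhere allophone [t].
Occurrence 2 (position 3): no conditioning environment matches → elsewhere allophone [t].
Occurrence 3 (position 5): no conditioning environment matches → elsewhere allophone [t].
Occurrence 4 (position 11): word-finally → [tʰ].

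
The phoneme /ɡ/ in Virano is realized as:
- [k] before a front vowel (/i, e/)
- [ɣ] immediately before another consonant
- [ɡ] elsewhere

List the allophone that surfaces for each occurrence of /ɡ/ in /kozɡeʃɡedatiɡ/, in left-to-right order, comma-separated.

Occurrence 1 (position 4): before a front vowel (/i, e/) → [k].
Occurrence 2 (position 7): before a front vowel (/i, e/) → [k].
Occurrence 3 (position 13): no conditioning environment matches → elsewhere allophone [ɡ].

[k], [k], [ɡ]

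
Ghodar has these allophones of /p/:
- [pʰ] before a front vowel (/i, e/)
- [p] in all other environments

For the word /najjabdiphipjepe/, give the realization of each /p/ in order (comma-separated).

[p], [p], [pʰ]

Occurrence 1 (position 9): no conditioning environment matches → elsewhere allophone [p].
Occurrence 2 (position 12): no conditioning environment matches → elsewhere allophone [p].
Occurrence 3 (position 15): before a front vowel (/i, e/) → [pʰ].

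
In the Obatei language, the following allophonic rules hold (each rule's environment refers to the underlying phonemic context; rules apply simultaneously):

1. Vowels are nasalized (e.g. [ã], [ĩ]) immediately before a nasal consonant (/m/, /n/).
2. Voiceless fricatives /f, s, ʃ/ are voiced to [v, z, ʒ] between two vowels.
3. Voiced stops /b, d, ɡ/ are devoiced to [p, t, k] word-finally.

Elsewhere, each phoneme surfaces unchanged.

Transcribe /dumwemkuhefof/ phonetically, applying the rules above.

/d/ (word-initial): rule 3 targets it, but not word-finally → unchanged [d].
/u/ (between /d/ and /m/): before a nasal consonant, so rule 1 applies → [ũ].
/m/ — not in any rule's target class → [m].
/w/ (between /m/ and /e/): no rule targets it → [w].
/e/ (between /w/ and /m/) occurs before a nasal consonant → [ẽ] by rule 1.
/m/ (between /e/ and /k/) is unaffected → [m].
/k/ — not in any rule's target class → [k].
/u/ (between /k/ and /h/) is in the target of rule 1 but the environment (before a nasal consonant) is not met → [u].
/h/ (between /u/ and /e/): no rule targets it → [h].
/e/ — between /h/ and /f/; rule 1 does not apply here → [e].
/f/ (between /e/ and /o/) occurs between two vowels → [v] by rule 2.
/o/ — between /f/ and /f/; rule 1 does not apply here → [o].
/f/ (word-final): rule 2 targets it, but not between two vowels → unchanged [f].

[dũmwẽmkuhevof]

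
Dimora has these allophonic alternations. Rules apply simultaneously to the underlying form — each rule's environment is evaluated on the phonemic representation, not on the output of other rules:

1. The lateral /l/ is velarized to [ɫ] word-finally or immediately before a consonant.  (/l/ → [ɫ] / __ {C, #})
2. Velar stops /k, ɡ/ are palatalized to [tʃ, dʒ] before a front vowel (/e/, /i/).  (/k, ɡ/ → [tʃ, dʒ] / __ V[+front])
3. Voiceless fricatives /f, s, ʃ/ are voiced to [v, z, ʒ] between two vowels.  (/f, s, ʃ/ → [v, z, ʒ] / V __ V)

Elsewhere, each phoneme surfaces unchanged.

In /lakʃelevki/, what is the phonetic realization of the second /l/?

[l]

/l/ — between /e/ and /e/; rule 1 does not apply here → [l].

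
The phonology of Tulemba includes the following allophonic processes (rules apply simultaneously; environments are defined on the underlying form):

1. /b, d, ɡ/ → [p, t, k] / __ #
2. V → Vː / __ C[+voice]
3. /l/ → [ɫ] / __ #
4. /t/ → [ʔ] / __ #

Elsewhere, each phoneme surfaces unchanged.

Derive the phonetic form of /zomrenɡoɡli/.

/z/ stays [z].
/o/ (between /z/ and /m/) occurs before a voiced consonant → [oː] by rule 2.
/m/ (between /o/ and /r/): no rule targets it → [m].
/r/ stays [r].
/e/ (between /r/ and /n/) occurs before a voiced consonant → [eː] by rule 2.
/n/ (between /e/ and /ɡ/): no rule targets it → [n].
/ɡ/ (between /n/ and /o/): rule 1 targets it, but not word-finally → unchanged [ɡ].
/o/ (between /ɡ/ and /ɡ/) occurs before a voiced consonant → [oː] by rule 2.
/ɡ/ (between /o/ and /l/): rule 1 targets it, but not word-finally → unchanged [ɡ].
/l/ — between /ɡ/ and /i/; rule 3 does not apply here → [l].
/i/ (word-final): rule 2 targets it, but not before a voiced consonant → unchanged [i].

[zoːmreːnɡoːɡli]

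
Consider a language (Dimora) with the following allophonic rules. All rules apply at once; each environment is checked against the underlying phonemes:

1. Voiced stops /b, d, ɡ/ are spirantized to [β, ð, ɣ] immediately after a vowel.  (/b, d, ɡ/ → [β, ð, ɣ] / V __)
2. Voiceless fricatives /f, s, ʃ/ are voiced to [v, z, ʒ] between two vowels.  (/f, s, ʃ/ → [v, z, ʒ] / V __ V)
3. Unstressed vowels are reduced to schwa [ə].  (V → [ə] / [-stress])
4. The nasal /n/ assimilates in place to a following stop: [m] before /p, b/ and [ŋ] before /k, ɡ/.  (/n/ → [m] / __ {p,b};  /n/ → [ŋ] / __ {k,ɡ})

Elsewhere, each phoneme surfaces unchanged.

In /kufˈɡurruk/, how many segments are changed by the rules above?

Segments that undergo a rule: /u/ → [ə] (rule 3); /u/ → [ə] (rule 3).
All other segments surface unchanged.

2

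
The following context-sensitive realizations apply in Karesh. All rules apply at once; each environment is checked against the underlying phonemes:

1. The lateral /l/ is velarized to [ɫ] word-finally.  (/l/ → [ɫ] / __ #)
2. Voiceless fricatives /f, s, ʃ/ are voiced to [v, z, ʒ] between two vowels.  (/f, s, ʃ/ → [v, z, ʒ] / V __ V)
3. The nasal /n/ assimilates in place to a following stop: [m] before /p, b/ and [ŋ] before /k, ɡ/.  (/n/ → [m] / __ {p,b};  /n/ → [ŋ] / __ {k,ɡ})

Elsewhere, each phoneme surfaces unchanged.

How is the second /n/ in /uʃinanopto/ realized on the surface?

[n]

/n/ (between /a/ and /o/) fails the environment for rule 3, so it stays [n].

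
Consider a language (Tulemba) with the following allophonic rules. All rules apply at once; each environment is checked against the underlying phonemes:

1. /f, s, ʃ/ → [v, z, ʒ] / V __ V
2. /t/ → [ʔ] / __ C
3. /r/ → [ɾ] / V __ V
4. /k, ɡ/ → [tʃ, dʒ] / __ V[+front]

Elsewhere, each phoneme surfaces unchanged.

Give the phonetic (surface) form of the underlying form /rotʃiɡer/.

/r/ (word-initial) fails the environment for rule 3, so it stays [r].
/o/ — not in any rule's target class → [o].
/t/ — between /o/ and /ʃ/, immediately before a consonant — surfaces as [ʔ] (rule 2).
/ʃ/ (between /t/ and /i/) is in the target of rule 1 but the environment (between two vowels) is not met → [ʃ].
/i/ — not in any rule's target class → [i].
/ɡ/ meets the environment for rule 4 (before a front vowel) → [dʒ].
/e/ (between /ɡ/ and /r/): no rule targets it → [e].
/r/ (word-final) is in the target of rule 3 but the environment (between two vowels) is not met → [r].

[roʔʃidʒer]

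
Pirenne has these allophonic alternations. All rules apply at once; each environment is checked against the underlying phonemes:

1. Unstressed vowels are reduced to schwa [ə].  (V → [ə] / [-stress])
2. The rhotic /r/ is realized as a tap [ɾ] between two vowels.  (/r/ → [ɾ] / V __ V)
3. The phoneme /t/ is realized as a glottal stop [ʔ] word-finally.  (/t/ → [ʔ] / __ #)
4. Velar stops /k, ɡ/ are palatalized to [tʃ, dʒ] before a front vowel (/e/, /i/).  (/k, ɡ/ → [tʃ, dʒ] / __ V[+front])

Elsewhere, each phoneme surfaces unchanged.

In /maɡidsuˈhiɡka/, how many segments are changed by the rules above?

5

Segments that undergo a rule: /a/ → [ə] (rule 1); /ɡ/ → [dʒ] (rule 4); /i/ → [ə] (rule 1); /u/ → [ə] (rule 1); /a/ → [ə] (rule 1).
All other segments surface unchanged.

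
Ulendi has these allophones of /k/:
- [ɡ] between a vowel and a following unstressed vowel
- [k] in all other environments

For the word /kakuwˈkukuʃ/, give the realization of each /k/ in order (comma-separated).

[k], [ɡ], [k], [ɡ]

Occurrence 1 (position 1): no conditioning environment matches → elsewhere allophone [k].
Occurrence 2 (position 3): between a vowel and a following unstressed vowel → [ɡ].
Occurrence 3 (position 6): no conditioning environment matches → elsewhere allophone [k].
Occurrence 4 (position 8): between a vowel and a following unstressed vowel → [ɡ].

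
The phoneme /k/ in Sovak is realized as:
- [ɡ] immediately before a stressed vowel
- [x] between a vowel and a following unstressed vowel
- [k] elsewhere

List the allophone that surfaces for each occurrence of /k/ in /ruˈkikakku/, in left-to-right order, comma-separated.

Occurrence 1 (position 3): immediately before a stressed vowel → [ɡ].
Occurrence 2 (position 5): between a vowel and a following unstressed vowel → [x].
Occurrence 3 (position 7): no conditioning environment matches → elsewhere allophone [k].
Occurrence 4 (position 8): no conditioning environment matches → elsewhere allophone [k].

[ɡ], [x], [k], [k]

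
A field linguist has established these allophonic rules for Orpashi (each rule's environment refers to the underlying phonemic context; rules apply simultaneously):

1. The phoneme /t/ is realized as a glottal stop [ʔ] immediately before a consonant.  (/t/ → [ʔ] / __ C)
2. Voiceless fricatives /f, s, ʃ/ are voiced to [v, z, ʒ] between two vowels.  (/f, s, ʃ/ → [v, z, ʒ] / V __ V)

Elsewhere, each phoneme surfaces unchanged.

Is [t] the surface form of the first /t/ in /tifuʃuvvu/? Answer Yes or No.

/t/ — word-initial; rule 1 does not apply here → [t].
The actual realization is [t], which matches [t].

Yes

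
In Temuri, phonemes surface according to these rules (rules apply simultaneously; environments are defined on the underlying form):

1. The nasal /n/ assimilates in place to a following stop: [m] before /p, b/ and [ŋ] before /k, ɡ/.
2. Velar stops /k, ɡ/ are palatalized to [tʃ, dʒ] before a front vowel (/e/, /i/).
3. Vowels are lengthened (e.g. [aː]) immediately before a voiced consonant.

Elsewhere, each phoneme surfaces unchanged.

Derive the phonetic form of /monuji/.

[moːnuːji]

/m/ stays [m].
Rule 3 applies to /o/ (between /m/ and /n/: before a voiced consonant) → [oː].
/n/ (between /o/ and /u/) fails the environment for rule 1, so it stays [n].
/u/ — between /n/ and /j/, before a voiced consonant — surfaces as [uː] (rule 3).
/j/ (between /u/ and /i/): no rule targets it → [j].
/i/ (word-final) is in the target of rule 3 but the environment (before a voiced consonant) is not met → [i].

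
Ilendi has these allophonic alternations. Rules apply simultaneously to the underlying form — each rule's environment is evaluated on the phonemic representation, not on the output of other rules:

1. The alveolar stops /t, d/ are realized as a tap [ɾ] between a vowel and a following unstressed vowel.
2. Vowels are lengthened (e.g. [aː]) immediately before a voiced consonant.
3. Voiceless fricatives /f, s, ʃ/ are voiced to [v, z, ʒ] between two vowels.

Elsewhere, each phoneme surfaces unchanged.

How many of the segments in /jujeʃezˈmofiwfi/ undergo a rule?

5

Segments that undergo a rule: /u/ → [uː] (rule 2); /ʃ/ → [ʒ] (rule 3); /e/ → [eː] (rule 2); /f/ → [v] (rule 3); /i/ → [iː] (rule 2).
All other segments surface unchanged.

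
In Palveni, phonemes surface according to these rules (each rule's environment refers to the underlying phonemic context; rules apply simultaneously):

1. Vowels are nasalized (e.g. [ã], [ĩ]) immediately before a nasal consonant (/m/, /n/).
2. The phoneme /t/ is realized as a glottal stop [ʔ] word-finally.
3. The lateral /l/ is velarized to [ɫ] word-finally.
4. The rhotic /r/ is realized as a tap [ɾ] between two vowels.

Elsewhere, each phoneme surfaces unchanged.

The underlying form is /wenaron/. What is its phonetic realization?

[wẽnaɾõn]

/e/ — between /w/ and /n/, before a nasal consonant — surfaces as [ẽ] (rule 1).
/a/ (between /n/ and /r/) is in the target of rule 1 but the environment (before a nasal consonant) is not met → [a].
Rule 4 applies to /r/ (between /a/ and /o/: between two vowels) → [ɾ].
Rule 1 applies to /o/ (between /r/ and /n/: before a nasal consonant) → [õ].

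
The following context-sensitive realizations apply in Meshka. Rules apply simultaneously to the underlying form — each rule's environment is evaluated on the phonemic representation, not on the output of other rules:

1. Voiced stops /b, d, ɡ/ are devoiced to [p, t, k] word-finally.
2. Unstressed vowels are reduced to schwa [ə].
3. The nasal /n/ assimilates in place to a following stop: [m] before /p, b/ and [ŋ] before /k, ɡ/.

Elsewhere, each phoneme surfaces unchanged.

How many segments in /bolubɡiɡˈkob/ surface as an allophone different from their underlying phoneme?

4

Segments that undergo a rule: /o/ → [ə] (rule 2); /u/ → [ə] (rule 2); /i/ → [ə] (rule 2); /b/ → [p] (rule 1).
All other segments surface unchanged.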